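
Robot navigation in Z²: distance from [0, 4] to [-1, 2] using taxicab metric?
3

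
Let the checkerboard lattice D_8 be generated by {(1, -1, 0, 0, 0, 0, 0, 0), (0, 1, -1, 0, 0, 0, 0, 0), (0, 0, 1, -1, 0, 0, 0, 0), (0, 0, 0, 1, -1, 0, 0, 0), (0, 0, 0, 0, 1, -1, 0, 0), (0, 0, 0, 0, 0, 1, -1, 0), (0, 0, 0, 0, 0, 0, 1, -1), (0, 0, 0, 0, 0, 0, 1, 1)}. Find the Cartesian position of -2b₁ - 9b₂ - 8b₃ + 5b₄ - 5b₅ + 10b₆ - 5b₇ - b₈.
(-2, -7, 1, 13, -10, 15, -16, 4)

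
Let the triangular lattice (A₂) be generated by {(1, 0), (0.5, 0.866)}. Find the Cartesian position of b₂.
(0.5, 0.866)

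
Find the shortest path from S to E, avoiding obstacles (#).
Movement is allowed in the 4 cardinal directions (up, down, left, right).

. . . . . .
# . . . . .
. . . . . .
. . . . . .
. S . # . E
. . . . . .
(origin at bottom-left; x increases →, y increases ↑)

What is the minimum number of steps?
6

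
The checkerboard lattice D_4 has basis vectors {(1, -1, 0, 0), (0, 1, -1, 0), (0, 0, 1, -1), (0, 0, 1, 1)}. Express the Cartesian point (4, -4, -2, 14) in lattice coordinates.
4b₁ - 8b₃ + 6b₄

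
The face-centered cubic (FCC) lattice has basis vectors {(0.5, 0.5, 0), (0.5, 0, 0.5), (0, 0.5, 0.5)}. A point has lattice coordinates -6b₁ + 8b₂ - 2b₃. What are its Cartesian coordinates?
(1, -4, 3)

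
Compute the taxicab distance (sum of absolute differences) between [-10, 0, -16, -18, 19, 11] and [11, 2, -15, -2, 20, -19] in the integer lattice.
71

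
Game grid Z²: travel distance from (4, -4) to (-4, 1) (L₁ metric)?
13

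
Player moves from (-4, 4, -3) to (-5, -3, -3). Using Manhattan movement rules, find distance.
8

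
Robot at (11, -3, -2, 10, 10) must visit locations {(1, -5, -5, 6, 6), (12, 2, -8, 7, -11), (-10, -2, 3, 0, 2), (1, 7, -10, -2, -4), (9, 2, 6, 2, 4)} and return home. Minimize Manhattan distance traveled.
196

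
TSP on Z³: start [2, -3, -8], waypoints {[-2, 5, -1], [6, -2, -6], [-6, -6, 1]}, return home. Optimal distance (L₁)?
64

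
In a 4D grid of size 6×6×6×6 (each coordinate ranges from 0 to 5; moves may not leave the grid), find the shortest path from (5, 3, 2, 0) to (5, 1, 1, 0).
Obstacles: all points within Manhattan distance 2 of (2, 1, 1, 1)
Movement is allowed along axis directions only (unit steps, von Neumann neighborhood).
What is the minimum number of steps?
3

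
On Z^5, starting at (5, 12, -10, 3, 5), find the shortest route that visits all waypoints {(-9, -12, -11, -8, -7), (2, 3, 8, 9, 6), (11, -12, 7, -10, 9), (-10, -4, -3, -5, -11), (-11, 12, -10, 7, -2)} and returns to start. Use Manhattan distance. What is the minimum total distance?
236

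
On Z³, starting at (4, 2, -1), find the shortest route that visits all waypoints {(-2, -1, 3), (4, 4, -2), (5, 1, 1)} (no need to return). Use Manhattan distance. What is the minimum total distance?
21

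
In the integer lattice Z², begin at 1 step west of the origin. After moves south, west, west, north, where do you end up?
(-3, 0)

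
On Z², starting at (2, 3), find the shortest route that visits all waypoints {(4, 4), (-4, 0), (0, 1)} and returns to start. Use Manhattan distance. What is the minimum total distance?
24
(one optimal route: (2, 3) → (4, 4) → (-4, 0) → (0, 1) → (2, 3))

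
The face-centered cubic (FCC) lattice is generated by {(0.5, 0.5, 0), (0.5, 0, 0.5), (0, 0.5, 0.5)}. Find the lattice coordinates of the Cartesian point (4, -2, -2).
4b₁ + 4b₂ - 8b₃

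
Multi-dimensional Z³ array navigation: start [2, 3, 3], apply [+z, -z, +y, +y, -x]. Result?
(1, 5, 3)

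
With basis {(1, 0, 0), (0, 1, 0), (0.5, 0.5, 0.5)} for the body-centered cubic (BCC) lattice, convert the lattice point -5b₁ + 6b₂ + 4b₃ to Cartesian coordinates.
(-3, 8, 2)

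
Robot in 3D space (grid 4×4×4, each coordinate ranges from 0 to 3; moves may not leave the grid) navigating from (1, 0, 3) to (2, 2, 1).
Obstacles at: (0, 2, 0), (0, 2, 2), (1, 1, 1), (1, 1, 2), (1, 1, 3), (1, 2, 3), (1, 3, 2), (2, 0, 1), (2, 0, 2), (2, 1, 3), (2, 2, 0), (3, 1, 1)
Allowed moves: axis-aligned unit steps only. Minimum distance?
7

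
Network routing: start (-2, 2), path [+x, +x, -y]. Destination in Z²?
(0, 1)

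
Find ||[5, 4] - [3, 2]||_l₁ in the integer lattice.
4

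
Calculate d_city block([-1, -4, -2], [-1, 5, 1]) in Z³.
12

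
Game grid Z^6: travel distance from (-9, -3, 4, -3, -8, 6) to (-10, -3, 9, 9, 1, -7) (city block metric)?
40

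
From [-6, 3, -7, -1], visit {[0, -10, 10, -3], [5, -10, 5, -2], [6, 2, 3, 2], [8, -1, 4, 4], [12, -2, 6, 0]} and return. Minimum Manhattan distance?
112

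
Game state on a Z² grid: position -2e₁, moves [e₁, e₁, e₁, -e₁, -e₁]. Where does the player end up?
(-1, 0)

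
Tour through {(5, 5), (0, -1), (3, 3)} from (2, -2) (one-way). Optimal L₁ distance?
14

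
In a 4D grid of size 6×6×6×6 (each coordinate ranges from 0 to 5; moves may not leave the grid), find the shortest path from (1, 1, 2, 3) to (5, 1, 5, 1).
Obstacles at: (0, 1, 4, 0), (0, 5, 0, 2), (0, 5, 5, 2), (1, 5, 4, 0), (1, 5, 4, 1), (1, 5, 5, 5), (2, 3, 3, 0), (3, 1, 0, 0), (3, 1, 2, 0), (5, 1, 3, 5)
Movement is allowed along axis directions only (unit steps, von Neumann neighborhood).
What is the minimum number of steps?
9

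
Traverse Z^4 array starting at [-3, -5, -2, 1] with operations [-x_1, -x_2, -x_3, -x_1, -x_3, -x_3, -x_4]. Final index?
(-5, -6, -5, 0)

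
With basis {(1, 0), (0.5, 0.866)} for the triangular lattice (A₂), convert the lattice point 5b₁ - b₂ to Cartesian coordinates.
(4.5, -0.866)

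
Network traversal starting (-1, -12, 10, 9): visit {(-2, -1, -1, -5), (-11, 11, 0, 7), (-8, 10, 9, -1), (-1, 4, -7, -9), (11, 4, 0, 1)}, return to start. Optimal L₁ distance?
178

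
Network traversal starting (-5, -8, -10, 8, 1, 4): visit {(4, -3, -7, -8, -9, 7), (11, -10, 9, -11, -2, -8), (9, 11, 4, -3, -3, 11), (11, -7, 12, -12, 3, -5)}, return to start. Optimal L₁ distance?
232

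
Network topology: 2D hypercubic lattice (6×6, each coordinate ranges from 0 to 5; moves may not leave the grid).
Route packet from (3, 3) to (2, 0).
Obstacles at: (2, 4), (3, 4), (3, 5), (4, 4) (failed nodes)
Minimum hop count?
4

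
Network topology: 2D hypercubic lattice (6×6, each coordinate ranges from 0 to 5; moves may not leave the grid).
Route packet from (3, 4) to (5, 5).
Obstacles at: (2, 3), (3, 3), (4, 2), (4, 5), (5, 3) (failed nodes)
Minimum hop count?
3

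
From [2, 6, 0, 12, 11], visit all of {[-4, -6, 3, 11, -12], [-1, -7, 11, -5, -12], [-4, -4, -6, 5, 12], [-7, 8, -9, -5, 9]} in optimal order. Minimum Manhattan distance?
139
(one optimal route: (2, 6, 0, 12, 11) → (-7, 8, -9, -5, 9) → (-4, -4, -6, 5, 12) → (-4, -6, 3, 11, -12) → (-1, -7, 11, -5, -12))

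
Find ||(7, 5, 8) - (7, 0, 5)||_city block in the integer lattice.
8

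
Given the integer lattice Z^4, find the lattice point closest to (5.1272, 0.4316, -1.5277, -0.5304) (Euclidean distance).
(5, 0, -2, -1)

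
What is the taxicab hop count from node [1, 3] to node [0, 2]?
2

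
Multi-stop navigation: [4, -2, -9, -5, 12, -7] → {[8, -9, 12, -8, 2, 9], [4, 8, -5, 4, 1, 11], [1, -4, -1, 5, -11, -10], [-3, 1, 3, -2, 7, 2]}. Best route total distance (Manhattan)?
193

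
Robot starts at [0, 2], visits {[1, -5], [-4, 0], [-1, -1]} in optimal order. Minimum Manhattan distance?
16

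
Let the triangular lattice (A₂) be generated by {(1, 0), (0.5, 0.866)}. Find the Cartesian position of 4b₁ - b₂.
(3.5, -0.866)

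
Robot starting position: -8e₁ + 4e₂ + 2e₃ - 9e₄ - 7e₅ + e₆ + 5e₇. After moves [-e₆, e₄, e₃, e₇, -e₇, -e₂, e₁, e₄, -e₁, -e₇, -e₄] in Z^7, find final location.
(-8, 3, 3, -8, -7, 0, 4)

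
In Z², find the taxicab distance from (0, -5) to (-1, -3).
3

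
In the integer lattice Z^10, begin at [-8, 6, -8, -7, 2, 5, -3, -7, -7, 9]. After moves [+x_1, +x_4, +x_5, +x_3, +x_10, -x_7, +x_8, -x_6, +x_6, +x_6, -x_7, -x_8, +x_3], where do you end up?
(-7, 6, -6, -6, 3, 6, -5, -7, -7, 10)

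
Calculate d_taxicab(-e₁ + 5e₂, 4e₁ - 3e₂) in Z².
13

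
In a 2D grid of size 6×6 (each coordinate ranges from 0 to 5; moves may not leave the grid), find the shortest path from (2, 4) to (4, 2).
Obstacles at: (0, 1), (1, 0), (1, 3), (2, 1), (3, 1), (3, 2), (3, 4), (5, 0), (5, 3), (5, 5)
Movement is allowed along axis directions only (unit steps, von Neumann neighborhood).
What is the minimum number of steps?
4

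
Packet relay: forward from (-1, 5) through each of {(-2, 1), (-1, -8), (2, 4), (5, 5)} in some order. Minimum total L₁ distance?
27
(one optimal route: (-1, 5) → (5, 5) → (2, 4) → (-2, 1) → (-1, -8))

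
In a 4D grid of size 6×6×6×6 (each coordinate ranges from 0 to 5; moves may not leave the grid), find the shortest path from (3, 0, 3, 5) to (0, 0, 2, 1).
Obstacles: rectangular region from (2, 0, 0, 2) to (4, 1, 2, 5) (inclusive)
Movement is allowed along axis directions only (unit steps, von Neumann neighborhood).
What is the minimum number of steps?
8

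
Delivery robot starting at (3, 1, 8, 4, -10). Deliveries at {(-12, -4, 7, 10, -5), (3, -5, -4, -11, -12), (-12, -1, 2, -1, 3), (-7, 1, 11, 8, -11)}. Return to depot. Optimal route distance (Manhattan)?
152
(one optimal route: (3, 1, 8, 4, -10) → (3, -5, -4, -11, -12) → (-12, -1, 2, -1, 3) → (-12, -4, 7, 10, -5) → (-7, 1, 11, 8, -11) → (3, 1, 8, 4, -10))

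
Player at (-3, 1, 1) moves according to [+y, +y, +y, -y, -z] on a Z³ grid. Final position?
(-3, 3, 0)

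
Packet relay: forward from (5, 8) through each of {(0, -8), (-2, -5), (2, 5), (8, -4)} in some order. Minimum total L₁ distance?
37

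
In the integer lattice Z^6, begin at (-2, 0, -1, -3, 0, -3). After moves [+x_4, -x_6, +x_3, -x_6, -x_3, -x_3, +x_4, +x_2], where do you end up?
(-2, 1, -2, -1, 0, -5)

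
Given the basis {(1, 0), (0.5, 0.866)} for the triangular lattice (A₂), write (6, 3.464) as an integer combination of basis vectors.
4b₁ + 4b₂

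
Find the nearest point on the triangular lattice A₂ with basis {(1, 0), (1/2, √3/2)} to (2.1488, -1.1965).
(2.5, -0.866)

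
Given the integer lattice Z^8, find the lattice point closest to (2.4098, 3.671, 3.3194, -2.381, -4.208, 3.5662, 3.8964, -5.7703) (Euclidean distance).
(2, 4, 3, -2, -4, 4, 4, -6)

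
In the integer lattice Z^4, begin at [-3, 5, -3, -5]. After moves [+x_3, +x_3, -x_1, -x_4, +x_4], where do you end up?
(-4, 5, -1, -5)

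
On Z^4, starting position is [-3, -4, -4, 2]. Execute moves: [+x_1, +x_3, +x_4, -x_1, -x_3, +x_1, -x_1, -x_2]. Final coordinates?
(-3, -5, -4, 3)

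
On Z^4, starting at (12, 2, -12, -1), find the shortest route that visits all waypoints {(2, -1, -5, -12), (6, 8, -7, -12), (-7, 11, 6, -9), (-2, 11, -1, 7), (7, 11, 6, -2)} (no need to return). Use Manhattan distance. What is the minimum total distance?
122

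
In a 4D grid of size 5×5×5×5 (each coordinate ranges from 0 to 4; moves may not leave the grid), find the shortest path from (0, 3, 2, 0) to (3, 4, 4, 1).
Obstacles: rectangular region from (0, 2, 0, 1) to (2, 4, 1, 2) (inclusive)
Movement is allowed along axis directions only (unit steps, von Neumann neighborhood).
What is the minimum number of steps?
7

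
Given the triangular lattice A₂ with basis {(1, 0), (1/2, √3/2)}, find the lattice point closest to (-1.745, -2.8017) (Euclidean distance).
(-1.5, -2.598)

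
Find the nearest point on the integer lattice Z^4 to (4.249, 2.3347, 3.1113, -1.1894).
(4, 2, 3, -1)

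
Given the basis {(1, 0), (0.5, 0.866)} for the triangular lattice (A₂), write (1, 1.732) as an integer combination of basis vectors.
2b₂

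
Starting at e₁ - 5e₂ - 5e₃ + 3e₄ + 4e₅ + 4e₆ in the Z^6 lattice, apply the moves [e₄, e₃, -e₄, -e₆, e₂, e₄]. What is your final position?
(1, -4, -4, 4, 4, 3)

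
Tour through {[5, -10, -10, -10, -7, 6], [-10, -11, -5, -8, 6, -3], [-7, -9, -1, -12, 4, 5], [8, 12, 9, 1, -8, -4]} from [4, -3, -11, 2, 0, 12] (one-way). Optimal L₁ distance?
172
(one optimal route: (4, -3, -11, 2, 0, 12) → (5, -10, -10, -10, -7, 6) → (-7, -9, -1, -12, 4, 5) → (-10, -11, -5, -8, 6, -3) → (8, 12, 9, 1, -8, -4))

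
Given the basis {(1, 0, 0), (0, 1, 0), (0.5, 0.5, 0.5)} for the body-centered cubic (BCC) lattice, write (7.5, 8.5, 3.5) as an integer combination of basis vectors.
4b₁ + 5b₂ + 7b₃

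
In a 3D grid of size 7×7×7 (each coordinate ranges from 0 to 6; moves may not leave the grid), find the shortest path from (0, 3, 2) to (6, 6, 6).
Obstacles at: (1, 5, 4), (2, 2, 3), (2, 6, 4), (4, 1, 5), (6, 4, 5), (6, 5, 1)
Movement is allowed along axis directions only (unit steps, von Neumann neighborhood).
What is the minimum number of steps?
13
(one shortest path: (0, 3, 2) → (1, 3, 2) → (2, 3, 2) → (3, 3, 2) → (4, 3, 2) → (5, 3, 2) → (6, 3, 2) → (6, 4, 2) → (6, 5, 2) → (6, 6, 2) → (6, 6, 3) → (6, 6, 4) → (6, 6, 5) → (6, 6, 6))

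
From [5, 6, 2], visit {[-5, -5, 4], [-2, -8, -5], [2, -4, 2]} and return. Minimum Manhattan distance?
66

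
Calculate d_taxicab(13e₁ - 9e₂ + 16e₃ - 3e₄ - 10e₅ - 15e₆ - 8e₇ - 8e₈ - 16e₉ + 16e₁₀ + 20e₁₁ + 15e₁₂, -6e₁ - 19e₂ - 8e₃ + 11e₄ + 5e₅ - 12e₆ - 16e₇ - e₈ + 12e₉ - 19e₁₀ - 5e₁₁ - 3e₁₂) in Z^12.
206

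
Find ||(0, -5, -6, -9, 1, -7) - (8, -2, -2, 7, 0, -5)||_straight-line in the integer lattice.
18.7083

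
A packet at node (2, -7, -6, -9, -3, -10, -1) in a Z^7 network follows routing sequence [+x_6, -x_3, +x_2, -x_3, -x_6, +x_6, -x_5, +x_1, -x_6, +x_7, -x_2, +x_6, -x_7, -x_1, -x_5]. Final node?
(2, -7, -8, -9, -5, -9, -1)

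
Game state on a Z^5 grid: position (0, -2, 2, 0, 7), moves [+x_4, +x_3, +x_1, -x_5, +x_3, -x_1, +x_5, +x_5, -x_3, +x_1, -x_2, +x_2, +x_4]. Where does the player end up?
(1, -2, 3, 2, 8)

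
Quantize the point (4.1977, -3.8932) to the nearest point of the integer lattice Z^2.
(4, -4)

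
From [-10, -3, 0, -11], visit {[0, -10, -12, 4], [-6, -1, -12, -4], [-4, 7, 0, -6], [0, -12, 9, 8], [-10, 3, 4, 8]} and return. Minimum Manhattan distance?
154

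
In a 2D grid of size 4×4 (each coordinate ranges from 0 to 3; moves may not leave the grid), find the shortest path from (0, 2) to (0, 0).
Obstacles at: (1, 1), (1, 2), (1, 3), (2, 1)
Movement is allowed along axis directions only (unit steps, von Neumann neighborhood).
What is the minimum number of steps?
2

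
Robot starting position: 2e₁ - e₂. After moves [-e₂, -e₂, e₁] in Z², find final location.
(3, -3)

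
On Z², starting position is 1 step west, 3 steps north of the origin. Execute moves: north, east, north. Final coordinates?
(0, 5)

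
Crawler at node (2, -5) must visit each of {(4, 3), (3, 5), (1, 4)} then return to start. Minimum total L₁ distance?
26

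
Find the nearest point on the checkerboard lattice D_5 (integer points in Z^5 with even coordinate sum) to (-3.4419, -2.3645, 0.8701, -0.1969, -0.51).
(-3, -2, 1, 0, 0)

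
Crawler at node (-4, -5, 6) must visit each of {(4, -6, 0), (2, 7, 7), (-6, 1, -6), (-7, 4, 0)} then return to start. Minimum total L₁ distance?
86
(one optimal route: (-4, -5, 6) → (4, -6, 0) → (2, 7, 7) → (-7, 4, 0) → (-6, 1, -6) → (-4, -5, 6))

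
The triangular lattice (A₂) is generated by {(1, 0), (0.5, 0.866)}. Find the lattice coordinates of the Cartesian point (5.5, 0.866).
5b₁ + b₂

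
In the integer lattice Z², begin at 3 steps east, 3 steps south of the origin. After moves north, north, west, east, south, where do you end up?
(3, -2)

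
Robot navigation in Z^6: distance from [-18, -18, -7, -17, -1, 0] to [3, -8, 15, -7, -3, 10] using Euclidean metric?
35.0571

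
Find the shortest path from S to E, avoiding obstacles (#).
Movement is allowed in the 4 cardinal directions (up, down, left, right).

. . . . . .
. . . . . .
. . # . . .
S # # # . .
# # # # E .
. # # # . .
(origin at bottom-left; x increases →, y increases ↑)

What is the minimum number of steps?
9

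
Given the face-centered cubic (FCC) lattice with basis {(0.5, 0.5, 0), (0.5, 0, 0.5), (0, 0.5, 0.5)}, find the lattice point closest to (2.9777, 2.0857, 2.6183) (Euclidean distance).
(3, 2, 3)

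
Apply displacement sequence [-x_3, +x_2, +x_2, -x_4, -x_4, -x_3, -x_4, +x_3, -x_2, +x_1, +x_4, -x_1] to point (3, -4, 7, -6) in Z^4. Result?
(3, -3, 6, -8)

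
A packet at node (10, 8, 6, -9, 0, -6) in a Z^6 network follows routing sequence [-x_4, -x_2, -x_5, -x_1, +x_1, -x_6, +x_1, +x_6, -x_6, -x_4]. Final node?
(11, 7, 6, -11, -1, -7)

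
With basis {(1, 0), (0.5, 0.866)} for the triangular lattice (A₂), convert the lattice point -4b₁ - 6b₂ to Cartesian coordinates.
(-7, -5.196)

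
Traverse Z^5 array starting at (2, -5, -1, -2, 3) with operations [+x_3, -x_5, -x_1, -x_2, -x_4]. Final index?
(1, -6, 0, -3, 2)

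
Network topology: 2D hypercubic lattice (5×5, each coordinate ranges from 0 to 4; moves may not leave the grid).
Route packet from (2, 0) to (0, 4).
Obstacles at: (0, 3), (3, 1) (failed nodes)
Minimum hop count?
6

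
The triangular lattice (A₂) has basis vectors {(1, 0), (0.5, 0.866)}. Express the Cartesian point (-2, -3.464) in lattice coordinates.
-4b₂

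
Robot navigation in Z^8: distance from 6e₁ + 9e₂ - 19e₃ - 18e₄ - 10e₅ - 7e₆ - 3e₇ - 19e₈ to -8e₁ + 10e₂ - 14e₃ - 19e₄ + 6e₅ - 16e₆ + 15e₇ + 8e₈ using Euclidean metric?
40.1622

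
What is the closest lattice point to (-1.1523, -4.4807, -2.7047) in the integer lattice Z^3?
(-1, -4, -3)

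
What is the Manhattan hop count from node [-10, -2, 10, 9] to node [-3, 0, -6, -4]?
38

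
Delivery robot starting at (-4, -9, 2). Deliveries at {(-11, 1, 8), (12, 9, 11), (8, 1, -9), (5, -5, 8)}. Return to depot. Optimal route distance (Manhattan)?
134
(one optimal route: (-4, -9, 2) → (-11, 1, 8) → (12, 9, 11) → (8, 1, -9) → (5, -5, 8) → (-4, -9, 2))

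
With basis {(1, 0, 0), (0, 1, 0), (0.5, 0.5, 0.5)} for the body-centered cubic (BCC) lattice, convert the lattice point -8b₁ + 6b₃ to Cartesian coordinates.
(-5, 3, 3)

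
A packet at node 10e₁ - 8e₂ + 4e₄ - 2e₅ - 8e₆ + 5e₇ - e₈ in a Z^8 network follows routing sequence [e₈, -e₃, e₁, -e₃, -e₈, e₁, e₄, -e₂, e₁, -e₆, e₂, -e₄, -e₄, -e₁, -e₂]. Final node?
(12, -9, -2, 3, -2, -9, 5, -1)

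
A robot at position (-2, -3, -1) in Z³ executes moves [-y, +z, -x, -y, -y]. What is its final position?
(-3, -6, 0)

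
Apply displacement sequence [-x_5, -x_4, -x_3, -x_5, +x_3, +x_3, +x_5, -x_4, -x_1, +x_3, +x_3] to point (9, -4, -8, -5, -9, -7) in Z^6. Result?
(8, -4, -5, -7, -10, -7)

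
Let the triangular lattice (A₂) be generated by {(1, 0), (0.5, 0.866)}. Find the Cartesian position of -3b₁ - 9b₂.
(-7.5, -7.794)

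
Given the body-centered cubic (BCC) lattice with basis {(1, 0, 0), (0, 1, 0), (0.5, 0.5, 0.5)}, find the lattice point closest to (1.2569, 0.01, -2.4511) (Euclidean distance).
(1, 0, -2)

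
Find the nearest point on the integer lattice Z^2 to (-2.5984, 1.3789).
(-3, 1)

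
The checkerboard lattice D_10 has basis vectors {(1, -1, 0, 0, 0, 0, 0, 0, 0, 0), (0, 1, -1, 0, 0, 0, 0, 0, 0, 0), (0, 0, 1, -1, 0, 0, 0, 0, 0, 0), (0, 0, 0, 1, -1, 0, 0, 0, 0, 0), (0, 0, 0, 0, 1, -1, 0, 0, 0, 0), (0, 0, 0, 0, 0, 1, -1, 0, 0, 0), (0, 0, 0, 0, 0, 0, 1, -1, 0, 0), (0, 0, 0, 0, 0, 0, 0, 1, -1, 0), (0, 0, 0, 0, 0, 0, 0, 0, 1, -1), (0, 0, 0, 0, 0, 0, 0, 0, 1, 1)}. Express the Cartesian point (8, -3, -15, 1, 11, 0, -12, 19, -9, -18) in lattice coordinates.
8b₁ + 5b₂ - 10b₃ - 9b₄ + 2b₅ + 2b₆ - 10b₇ + 9b₈ + 9b₉ - 9b₁₀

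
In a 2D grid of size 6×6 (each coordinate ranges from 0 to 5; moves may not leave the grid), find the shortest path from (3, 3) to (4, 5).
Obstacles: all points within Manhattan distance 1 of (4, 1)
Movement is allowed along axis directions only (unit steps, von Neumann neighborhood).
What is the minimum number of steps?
3
(one shortest path: (3, 3) → (4, 3) → (4, 4) → (4, 5))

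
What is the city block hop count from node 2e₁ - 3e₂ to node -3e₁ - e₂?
7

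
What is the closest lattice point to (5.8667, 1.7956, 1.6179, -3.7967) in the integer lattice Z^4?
(6, 2, 2, -4)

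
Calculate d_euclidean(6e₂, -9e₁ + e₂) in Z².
10.2956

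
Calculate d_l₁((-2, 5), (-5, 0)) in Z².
8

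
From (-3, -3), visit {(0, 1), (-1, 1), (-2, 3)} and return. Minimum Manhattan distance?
18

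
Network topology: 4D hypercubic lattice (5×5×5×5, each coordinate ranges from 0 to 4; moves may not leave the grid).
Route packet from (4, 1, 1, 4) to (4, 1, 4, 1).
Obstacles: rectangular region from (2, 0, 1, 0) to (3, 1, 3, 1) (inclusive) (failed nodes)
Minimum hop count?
6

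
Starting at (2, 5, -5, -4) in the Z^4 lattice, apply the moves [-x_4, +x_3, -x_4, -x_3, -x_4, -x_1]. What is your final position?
(1, 5, -5, -7)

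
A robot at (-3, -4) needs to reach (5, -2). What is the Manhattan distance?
10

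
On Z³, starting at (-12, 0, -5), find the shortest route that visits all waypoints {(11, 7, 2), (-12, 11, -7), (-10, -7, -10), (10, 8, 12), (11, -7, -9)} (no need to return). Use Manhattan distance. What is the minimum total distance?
95
(one optimal route: (-12, 0, -5) → (-12, 11, -7) → (-10, -7, -10) → (11, -7, -9) → (11, 7, 2) → (10, 8, 12))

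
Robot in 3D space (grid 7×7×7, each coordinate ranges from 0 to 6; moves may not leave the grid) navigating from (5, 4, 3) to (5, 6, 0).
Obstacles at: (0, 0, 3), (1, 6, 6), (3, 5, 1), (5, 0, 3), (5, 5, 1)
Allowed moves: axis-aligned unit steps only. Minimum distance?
5
(one shortest path: (5, 4, 3) → (5, 5, 3) → (5, 6, 3) → (5, 6, 2) → (5, 6, 1) → (5, 6, 0))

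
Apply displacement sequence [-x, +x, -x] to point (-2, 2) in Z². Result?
(-3, 2)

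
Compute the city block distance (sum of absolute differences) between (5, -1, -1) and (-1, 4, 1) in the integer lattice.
13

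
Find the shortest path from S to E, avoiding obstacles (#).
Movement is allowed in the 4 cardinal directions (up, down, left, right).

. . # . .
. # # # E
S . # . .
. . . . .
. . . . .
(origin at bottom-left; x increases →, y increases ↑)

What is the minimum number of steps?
7
(one shortest path: (0, 2) → (1, 2) → (1, 1) → (2, 1) → (3, 1) → (4, 1) → (4, 2) → (4, 3))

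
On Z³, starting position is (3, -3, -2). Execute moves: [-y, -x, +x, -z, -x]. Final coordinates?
(2, -4, -3)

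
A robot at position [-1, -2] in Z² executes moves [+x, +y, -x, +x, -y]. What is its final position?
(0, -2)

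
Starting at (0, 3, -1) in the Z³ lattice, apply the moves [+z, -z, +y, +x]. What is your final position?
(1, 4, -1)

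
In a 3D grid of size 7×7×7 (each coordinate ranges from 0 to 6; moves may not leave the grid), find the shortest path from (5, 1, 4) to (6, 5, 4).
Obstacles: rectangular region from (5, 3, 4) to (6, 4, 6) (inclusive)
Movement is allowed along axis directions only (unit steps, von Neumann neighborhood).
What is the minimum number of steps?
7
(one shortest path: (5, 1, 4) → (4, 1, 4) → (4, 2, 4) → (4, 3, 4) → (4, 4, 4) → (4, 5, 4) → (5, 5, 4) → (6, 5, 4))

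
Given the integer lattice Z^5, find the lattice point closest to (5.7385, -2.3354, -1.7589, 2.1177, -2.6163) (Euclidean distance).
(6, -2, -2, 2, -3)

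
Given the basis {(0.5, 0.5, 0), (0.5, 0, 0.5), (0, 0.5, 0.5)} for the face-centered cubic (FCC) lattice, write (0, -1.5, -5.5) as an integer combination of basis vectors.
4b₁ - 4b₂ - 7b₃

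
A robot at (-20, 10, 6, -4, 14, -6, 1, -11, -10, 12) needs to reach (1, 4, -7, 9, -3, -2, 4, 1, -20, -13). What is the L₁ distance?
124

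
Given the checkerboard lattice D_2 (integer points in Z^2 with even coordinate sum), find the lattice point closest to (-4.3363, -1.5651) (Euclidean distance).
(-4, -2)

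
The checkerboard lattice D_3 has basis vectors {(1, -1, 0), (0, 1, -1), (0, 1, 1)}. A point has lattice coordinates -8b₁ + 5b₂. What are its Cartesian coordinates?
(-8, 13, -5)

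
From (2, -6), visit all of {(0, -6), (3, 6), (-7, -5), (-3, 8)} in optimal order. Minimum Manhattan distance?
35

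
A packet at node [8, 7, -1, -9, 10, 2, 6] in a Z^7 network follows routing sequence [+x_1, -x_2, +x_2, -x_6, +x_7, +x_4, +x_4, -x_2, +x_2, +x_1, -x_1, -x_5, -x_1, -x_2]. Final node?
(8, 6, -1, -7, 9, 1, 7)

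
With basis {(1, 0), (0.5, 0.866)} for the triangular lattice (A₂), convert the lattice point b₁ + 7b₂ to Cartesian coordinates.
(4.5, 6.062)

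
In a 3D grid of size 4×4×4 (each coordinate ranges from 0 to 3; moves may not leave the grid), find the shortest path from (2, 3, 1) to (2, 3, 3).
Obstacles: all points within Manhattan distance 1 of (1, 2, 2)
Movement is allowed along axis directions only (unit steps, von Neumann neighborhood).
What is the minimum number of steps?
2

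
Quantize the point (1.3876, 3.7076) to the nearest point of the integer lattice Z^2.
(1, 4)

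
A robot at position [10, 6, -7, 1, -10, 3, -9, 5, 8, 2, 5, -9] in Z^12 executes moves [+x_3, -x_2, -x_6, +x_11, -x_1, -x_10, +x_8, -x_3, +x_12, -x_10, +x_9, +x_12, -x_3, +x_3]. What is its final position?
(9, 5, -7, 1, -10, 2, -9, 6, 9, 0, 6, -7)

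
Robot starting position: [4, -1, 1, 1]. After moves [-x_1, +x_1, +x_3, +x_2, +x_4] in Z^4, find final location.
(4, 0, 2, 2)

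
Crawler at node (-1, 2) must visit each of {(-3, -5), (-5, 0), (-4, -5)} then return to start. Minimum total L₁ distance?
22
(one optimal route: (-1, 2) → (-3, -5) → (-4, -5) → (-5, 0) → (-1, 2))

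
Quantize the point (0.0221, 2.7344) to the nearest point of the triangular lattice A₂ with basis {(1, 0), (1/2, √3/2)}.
(0.5, 2.598)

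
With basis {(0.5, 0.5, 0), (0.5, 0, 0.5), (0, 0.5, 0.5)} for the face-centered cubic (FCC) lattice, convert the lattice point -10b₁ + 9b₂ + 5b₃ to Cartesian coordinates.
(-0.5, -2.5, 7)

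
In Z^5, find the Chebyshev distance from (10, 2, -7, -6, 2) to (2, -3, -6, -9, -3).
8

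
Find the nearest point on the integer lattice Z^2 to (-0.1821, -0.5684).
(0, -1)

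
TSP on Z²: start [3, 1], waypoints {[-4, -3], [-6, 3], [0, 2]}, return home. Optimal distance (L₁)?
30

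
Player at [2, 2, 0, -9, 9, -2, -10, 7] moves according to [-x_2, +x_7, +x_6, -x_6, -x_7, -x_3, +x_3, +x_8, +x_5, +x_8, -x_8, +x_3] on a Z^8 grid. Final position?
(2, 1, 1, -9, 10, -2, -10, 8)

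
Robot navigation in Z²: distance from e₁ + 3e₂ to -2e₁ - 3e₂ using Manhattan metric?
9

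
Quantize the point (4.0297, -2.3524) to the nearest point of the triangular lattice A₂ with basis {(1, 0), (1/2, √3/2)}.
(4.5, -2.598)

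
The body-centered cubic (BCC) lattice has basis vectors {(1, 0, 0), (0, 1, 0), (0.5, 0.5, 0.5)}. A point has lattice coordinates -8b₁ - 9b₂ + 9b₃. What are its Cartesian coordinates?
(-3.5, -4.5, 4.5)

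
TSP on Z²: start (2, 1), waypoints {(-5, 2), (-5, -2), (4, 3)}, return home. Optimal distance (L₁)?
28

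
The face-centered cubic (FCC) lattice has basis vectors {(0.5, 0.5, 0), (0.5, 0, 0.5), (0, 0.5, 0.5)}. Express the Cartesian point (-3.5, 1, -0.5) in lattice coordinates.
-2b₁ - 5b₂ + 4b₃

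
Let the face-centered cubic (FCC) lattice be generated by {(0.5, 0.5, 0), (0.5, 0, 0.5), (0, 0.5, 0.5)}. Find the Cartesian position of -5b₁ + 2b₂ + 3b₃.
(-1.5, -1, 2.5)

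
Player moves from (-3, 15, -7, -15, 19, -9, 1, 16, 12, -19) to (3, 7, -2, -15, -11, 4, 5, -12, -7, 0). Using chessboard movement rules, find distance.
30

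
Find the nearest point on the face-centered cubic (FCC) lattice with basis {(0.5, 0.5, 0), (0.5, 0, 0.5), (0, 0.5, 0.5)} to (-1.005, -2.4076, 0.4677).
(-1, -2.5, 0.5)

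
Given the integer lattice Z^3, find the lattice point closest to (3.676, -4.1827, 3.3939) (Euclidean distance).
(4, -4, 3)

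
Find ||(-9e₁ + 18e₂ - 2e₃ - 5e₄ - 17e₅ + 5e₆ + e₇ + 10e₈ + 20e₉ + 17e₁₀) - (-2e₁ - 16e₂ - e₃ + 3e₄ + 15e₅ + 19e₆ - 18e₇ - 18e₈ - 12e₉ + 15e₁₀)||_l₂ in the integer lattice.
68.2862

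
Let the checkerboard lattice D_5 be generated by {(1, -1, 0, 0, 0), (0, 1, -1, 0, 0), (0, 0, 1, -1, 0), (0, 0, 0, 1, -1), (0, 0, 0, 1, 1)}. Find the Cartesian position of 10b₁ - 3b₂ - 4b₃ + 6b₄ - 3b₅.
(10, -13, -1, 7, -9)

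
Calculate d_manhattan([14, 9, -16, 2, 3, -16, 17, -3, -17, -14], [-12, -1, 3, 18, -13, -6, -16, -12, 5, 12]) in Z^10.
187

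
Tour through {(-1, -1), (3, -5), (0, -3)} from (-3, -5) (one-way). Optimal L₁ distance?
14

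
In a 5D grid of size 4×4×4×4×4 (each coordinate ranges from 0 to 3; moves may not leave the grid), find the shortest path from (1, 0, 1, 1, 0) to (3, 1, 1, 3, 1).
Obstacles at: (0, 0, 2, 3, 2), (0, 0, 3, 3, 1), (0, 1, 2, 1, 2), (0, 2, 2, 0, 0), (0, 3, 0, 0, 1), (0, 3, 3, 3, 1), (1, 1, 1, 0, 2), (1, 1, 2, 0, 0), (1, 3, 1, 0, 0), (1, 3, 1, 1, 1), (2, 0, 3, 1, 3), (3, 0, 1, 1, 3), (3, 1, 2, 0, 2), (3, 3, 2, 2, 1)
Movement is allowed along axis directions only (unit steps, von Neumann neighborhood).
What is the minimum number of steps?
6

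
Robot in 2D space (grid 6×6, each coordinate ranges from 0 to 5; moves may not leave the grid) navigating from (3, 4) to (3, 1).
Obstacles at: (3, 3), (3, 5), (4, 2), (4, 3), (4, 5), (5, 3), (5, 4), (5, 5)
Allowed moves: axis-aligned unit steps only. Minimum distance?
5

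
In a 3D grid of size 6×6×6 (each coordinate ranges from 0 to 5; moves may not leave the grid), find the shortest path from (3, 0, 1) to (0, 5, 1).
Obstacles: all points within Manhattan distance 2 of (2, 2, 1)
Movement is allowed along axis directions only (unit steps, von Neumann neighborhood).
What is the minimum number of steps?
10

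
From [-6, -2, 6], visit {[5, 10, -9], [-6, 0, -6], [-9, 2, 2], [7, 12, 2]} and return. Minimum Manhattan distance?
90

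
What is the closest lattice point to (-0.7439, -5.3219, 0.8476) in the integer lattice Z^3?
(-1, -5, 1)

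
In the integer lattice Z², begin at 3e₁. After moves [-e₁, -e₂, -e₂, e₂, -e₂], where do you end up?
(2, -2)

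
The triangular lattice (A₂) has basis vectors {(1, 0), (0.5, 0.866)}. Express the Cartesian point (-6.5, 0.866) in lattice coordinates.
-7b₁ + b₂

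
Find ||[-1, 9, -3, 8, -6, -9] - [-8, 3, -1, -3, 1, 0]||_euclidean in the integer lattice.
18.4391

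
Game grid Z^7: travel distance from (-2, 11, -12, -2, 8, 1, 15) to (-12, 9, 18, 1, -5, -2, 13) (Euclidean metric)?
34.5688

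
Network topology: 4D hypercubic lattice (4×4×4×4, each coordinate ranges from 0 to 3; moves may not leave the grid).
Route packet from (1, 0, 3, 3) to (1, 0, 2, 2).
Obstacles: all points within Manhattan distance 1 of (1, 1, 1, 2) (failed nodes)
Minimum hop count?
2
(one shortest path: (1, 0, 3, 3) → (1, 0, 2, 3) → (1, 0, 2, 2))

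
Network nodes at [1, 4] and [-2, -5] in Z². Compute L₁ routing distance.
12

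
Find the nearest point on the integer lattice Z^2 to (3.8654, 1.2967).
(4, 1)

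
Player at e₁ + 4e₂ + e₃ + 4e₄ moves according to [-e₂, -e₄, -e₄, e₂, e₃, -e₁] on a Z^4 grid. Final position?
(0, 4, 2, 2)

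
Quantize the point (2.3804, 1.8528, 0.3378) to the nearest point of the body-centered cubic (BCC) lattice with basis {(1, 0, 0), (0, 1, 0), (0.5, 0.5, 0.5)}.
(2.5, 1.5, 0.5)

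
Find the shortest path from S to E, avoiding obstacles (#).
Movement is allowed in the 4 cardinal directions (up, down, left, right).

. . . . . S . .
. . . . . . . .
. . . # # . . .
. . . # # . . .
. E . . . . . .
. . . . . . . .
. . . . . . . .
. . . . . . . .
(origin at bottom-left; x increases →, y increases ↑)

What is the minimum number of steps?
8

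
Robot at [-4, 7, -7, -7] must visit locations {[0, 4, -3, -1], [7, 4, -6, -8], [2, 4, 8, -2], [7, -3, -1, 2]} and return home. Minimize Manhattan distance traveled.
94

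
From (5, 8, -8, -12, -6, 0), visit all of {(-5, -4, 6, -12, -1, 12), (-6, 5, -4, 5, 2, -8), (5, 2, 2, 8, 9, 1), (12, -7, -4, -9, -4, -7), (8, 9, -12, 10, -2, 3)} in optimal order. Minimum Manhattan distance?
221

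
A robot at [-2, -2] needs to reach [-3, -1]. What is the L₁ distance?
2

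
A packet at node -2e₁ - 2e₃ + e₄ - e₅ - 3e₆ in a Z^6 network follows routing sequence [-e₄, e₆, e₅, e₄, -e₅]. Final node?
(-2, 0, -2, 1, -1, -2)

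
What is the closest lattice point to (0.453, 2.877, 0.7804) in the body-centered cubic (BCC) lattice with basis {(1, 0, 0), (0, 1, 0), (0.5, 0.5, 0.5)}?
(0.5, 2.5, 0.5)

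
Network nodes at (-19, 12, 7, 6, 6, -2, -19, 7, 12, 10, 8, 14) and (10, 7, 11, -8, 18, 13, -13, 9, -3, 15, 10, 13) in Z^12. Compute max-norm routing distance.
29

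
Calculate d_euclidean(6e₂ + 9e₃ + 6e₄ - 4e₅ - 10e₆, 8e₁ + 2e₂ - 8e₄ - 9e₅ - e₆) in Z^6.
21.5174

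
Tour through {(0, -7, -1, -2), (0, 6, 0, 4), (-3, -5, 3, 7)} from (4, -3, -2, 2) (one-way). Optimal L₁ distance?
51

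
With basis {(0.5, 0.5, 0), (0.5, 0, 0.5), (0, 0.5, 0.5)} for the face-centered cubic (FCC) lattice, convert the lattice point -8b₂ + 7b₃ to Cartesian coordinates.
(-4, 3.5, -0.5)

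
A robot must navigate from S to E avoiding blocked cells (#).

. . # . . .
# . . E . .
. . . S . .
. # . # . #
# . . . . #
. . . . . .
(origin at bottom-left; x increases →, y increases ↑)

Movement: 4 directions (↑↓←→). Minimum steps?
1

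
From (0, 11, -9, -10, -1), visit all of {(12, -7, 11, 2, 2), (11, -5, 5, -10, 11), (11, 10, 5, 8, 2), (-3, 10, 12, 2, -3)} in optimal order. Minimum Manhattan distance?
131
(one optimal route: (0, 11, -9, -10, -1) → (-3, 10, 12, 2, -3) → (11, 10, 5, 8, 2) → (12, -7, 11, 2, 2) → (11, -5, 5, -10, 11))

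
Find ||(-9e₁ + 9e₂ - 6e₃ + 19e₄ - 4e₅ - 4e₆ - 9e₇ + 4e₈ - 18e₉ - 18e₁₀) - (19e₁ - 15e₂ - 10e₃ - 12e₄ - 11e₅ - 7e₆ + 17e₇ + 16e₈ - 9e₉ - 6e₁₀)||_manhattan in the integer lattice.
156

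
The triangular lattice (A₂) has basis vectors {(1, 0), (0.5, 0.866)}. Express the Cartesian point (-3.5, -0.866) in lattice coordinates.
-3b₁ - b₂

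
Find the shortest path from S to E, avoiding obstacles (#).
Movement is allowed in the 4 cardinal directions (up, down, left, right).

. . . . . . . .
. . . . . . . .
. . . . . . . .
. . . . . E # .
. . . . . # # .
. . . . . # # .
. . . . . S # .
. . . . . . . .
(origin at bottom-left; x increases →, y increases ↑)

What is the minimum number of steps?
5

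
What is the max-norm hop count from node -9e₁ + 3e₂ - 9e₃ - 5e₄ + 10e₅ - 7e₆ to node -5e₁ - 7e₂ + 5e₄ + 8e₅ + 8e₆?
15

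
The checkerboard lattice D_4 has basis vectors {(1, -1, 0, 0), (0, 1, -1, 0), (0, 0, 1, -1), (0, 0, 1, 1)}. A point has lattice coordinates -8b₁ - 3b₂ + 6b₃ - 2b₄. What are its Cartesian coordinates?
(-8, 5, 7, -8)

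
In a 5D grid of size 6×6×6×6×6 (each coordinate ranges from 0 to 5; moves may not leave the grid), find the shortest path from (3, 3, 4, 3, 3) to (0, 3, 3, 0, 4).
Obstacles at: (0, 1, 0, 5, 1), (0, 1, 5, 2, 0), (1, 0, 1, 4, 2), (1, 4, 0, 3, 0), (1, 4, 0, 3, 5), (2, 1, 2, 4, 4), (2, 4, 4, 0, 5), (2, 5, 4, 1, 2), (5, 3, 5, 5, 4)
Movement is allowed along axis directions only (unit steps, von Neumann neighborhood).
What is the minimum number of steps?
8
(one shortest path: (3, 3, 4, 3, 3) → (2, 3, 4, 3, 3) → (1, 3, 4, 3, 3) → (0, 3, 4, 3, 3) → (0, 3, 3, 3, 3) → (0, 3, 3, 2, 3) → (0, 3, 3, 1, 3) → (0, 3, 3, 0, 3) → (0, 3, 3, 0, 4))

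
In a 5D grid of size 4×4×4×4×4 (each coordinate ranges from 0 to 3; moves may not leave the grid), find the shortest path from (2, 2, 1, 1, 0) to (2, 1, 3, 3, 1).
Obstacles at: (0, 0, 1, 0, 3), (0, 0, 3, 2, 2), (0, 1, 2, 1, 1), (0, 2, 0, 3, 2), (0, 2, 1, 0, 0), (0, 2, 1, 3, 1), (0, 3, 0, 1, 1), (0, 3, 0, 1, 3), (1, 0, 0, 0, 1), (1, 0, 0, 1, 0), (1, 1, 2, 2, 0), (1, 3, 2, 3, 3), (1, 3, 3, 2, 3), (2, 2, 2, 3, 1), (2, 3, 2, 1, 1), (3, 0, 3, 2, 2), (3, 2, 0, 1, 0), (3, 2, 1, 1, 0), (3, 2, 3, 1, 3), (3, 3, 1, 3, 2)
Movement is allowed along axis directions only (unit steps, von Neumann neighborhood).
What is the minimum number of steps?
6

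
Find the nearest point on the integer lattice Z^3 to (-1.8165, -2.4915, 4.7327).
(-2, -2, 5)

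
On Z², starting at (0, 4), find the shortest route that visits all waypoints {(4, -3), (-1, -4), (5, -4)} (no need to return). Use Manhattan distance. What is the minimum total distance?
17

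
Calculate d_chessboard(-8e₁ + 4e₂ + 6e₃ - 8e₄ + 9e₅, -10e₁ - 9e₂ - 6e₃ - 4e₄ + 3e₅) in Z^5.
13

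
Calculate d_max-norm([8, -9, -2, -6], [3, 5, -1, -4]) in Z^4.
14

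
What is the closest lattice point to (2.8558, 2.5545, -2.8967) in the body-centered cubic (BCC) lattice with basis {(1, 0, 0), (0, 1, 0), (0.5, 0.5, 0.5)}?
(3, 3, -3)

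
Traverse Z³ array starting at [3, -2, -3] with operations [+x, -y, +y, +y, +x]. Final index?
(5, -1, -3)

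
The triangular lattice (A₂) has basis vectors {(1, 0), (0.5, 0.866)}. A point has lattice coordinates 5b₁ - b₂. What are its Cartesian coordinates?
(4.5, -0.866)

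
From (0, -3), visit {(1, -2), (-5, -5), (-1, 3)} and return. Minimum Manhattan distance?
28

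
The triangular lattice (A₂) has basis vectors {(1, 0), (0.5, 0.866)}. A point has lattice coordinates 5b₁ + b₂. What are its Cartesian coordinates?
(5.5, 0.866)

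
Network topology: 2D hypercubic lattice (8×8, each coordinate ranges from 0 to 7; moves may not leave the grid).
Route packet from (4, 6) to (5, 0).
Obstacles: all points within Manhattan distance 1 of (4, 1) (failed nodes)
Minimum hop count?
9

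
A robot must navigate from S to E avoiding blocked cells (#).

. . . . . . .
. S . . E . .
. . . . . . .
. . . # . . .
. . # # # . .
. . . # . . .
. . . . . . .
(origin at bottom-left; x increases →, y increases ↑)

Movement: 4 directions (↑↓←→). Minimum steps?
3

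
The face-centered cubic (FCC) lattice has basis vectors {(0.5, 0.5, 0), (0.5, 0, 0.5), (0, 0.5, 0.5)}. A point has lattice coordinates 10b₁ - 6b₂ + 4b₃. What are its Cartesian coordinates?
(2, 7, -1)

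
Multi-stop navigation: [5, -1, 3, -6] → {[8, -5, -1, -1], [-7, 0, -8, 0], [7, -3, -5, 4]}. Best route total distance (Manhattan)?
52
(one optimal route: (5, -1, 3, -6) → (8, -5, -1, -1) → (7, -3, -5, 4) → (-7, 0, -8, 0))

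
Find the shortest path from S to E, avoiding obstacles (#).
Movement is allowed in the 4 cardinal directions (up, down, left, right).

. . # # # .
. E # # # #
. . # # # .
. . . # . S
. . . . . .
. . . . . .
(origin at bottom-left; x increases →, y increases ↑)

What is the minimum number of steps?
8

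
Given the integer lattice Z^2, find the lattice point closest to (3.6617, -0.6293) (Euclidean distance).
(4, -1)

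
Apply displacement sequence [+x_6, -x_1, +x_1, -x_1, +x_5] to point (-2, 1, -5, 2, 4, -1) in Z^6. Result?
(-3, 1, -5, 2, 5, 0)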